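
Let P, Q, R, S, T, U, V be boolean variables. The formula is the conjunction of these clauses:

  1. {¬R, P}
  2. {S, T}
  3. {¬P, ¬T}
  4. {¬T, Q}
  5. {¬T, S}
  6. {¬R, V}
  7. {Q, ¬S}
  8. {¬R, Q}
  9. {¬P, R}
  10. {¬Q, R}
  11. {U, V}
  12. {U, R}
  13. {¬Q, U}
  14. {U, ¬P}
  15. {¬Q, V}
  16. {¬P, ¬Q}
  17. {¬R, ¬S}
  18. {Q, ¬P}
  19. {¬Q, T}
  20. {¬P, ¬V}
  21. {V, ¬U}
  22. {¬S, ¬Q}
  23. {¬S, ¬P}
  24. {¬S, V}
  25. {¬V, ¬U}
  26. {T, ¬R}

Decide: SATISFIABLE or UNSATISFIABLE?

UNSATISFIABLE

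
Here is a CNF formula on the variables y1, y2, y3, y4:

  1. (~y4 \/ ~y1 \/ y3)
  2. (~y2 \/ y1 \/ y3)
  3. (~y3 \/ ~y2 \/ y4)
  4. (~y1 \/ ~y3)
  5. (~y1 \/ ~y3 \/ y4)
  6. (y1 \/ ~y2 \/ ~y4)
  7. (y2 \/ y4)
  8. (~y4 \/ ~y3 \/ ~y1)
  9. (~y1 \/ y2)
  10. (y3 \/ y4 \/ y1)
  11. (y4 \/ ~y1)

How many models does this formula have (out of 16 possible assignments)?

2

The models are:
  y1=F y2=F y3=F y4=T
  y1=F y2=F y3=T y4=T
Count: 2.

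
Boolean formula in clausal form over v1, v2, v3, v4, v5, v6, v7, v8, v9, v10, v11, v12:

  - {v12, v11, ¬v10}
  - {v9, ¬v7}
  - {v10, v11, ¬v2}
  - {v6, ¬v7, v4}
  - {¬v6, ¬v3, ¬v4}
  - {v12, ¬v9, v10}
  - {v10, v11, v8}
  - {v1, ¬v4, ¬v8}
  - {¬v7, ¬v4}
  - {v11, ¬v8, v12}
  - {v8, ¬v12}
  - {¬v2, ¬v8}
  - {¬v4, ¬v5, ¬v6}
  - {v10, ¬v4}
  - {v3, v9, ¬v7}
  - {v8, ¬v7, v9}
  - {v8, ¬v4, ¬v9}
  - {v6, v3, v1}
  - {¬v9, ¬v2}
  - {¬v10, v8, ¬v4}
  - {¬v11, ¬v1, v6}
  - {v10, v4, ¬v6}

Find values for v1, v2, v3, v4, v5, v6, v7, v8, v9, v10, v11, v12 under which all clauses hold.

Pure literal: v2 appears only negated; assign v2 = False.
Pure literal: v5 appears only negated; assign v5 = False.
Set v1 = False and propagate.
Set v3 = True and propagate.
For the remaining variables, v4 = False, v6 = False, v7 = False, v8 = True, v9 = True, v10 = False, v11 = False, v12 = True works.

v1=F, v2=F, v3=T, v4=F, v5=F, v6=F, v7=F, v8=T, v9=T, v10=F, v11=F, v12=T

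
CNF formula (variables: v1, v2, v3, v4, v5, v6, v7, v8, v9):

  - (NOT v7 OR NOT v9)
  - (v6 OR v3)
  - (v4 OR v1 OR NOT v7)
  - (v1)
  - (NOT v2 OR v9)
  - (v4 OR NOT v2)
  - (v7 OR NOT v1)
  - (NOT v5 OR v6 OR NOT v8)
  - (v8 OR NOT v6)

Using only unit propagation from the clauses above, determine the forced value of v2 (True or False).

Unit clause (v1) sets v1 = True.
(NOT v1 OR v7) with v1 = True leaves only v7, so v7 = True.
In (NOT v9 OR NOT v7), NOT v7 is now false; NOT v9 must hold, so v9 = False.
(v9 OR NOT v2): since v9 = False, the clause reduces to (NOT v2). v2 = False.

False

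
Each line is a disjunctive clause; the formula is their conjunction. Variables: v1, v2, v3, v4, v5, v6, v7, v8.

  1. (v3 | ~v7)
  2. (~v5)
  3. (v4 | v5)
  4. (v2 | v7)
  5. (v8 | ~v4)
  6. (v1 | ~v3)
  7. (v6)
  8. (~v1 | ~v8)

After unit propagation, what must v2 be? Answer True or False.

True

Unit clause (~v5) sets v5 = False.
(v4 | v5): since v5 = False, the clause reduces to (v4). v4 = True.
In (~v4 | v8), ~v4 is now false; v8 must hold, so v8 = True.
(v6) stands alone — v6 = True.
(~v1 | ~v8): since v8 = True, the clause reduces to (~v1). v1 = False.
(v1 | ~v3) with v1 = False leaves only ~v3, so v3 = False.
In (~v7 | v3), v3 is now false; ~v7 must hold, so v7 = False.
(v7 | v2) with v7 = False leaves only v2, so v2 = True.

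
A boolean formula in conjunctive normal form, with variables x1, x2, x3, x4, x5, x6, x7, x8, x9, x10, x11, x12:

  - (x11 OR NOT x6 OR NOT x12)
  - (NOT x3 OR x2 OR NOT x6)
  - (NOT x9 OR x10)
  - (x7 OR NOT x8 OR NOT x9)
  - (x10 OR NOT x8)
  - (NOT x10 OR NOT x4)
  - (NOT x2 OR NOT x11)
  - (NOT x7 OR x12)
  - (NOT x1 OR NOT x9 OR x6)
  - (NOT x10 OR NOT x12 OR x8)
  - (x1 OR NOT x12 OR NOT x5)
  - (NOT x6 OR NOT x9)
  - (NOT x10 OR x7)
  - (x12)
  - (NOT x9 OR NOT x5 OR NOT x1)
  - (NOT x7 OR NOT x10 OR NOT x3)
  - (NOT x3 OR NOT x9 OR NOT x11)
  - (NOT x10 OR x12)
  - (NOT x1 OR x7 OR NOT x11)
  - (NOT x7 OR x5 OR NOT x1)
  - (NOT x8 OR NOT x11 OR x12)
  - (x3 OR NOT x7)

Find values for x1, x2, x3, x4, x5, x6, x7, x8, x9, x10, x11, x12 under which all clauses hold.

x1=False  x2=False  x3=True  x4=False  x5=False  x6=False  x7=True  x8=False  x9=False  x10=False  x11=True  x12=True

Unit propagation: (x12) forces x12 = True.
x4 occurs only negated in the remaining clauses — set x4 = False.
Pure literal: x9 appears only negated; assign x9 = False.
Try x1 = False.
  then x5 is forced to False.
Try x2 = False.
Set x3 = True and propagate.
  then x6 is forced to False.
For the remaining variables, x7 = True, x8 = False, x10 = False, x11 = True works.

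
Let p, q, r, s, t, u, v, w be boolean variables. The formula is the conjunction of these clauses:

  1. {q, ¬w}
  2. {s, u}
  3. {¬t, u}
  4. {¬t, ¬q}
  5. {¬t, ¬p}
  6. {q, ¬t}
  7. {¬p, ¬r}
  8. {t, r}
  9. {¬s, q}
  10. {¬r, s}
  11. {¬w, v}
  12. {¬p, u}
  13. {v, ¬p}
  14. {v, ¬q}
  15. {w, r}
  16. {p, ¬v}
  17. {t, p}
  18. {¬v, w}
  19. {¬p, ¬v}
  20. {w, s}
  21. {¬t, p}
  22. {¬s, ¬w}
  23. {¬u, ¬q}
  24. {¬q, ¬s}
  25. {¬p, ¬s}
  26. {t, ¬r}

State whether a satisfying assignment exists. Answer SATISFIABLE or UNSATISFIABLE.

p = True:
  propagation gives t=False, r=False; an empty clause results — contradiction.
p = False:
  propagation gives v=False, w=False, q=False, t=False; an empty clause results — contradiction.
Every branch closes, so no satisfying assignment exists.

UNSATISFIABLE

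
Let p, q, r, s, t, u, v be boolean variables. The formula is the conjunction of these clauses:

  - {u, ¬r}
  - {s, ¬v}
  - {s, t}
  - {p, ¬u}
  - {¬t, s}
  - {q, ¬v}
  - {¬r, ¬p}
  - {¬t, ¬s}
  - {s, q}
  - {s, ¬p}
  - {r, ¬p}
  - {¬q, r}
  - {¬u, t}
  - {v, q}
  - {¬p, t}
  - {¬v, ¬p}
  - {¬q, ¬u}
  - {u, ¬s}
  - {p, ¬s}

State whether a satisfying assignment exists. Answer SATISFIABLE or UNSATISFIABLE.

s = True:
  propagation gives t=False, u=False; an empty clause results — contradiction.
s = False:
  propagation gives v=False, t=True; an empty clause results — contradiction.
Every branch closes, so no satisfying assignment exists.

UNSATISFIABLE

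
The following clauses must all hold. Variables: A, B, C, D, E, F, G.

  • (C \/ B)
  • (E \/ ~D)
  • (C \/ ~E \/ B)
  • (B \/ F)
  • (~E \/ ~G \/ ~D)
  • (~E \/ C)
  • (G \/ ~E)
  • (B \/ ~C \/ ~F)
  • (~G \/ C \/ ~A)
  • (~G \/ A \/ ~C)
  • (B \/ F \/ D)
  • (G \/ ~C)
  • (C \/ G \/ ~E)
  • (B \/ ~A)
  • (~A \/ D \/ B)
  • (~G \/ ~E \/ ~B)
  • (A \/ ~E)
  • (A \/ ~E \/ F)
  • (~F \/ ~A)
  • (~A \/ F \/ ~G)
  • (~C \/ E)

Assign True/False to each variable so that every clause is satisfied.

A=False, B=True, C=False, D=False, E=False, F=True, G=False

Branch on A: take A = False.
  then E is forced to False.
  then D is forced to False.
  then C is forced to False.
  then B is forced to True.
F, G are now unconstrained; take F = True, G = False.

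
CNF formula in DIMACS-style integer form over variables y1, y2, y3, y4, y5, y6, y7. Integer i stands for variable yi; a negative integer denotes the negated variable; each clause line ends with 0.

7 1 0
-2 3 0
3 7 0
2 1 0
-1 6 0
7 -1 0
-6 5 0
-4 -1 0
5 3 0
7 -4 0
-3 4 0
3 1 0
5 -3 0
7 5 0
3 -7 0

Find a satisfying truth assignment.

y5 occurs only positively in the remaining clauses — set y5 = True.
Try y1 = False.
  then y7 is forced to True.
  then y2 is forced to True.
  then y3 is forced to True.
  then y4 is forced to True.
y6 is now unconstrained; take y6 = True.
Every clause has at least one true literal under this assignment.

y1 = 0, y2 = 1, y3 = 1, y4 = 1, y5 = 1, y6 = 1, y7 = 1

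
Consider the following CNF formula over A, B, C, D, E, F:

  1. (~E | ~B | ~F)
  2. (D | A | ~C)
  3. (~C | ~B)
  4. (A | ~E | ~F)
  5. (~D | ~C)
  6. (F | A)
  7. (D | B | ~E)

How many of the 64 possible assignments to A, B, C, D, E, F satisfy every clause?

Split on A, then B.
  A=T, B=T: D free; 3 ways for (C,E,F) × 2^1 = 6.
  A=T, B=F: F free; 4 ways for (C,D,E) × 2^1 = 8.
  A=F, B=T: remaining (C,D,E,F) ∈ {(F,F,F,T); (F,T,F,T)} — 2.
  A=F, B=F: remaining (C,D,E,F) ∈ {(F,F,F,T); (F,T,F,T)} — 2.
Total: 6 + 8 + 2 + 2 = 18.

18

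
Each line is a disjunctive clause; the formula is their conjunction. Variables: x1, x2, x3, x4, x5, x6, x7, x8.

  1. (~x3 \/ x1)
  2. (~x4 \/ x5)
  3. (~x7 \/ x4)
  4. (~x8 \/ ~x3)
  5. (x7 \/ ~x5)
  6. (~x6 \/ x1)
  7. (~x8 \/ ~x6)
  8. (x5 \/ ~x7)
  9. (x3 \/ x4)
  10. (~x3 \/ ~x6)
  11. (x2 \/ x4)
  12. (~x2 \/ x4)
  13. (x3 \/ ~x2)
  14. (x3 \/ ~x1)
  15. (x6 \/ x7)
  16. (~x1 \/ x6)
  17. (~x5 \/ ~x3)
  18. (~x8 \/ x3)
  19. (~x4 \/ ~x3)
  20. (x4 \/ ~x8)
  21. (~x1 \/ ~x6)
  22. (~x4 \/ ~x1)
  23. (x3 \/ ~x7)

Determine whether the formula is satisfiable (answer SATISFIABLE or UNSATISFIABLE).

UNSATISFIABLE

x3 = True:
  propagation gives x1=True, x8=False, x6=False; an empty clause results — contradiction.
x3 = False:
  propagation gives x4=True, x5=True, x7=True; an empty clause results — contradiction.
Every branch closes, so no satisfying assignment exists.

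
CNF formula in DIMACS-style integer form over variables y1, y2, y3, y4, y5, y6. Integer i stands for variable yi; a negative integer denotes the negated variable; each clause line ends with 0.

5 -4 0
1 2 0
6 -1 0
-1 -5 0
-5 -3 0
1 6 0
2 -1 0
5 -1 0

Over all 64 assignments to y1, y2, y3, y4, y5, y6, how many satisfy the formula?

4

Satisfying assignments:
  y1=0 y2=1 y3=0 y4=0 y5=0 y6=1
  y1=0 y2=1 y3=0 y4=0 y5=1 y6=1
  y1=0 y2=1 y3=0 y4=1 y5=1 y6=1
  y1=0 y2=1 y3=1 y4=0 y5=0 y6=1
Count: 4.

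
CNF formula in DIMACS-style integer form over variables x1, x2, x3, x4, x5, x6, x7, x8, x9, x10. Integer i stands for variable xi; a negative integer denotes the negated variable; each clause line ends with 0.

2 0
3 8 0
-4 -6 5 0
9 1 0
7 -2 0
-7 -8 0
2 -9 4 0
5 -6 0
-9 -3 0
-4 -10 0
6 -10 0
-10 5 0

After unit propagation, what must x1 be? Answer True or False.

Unit clause (x2) sets x2 = True.
(¬x2 ∨ x7): since x2 = True, the clause reduces to (x7). x7 = True.
(¬x7 ∨ ¬x8): since x7 = True, the clause reduces to (¬x8). x8 = False.
(x3 ∨ x8) with x8 = False leaves only x3, so x3 = True.
In (¬x3 ∨ ¬x9), ¬x3 is now false; ¬x9 must hold, so x9 = False.
(x1 ∨ x9): since x9 = False, the clause reduces to (x1). x1 = True.

True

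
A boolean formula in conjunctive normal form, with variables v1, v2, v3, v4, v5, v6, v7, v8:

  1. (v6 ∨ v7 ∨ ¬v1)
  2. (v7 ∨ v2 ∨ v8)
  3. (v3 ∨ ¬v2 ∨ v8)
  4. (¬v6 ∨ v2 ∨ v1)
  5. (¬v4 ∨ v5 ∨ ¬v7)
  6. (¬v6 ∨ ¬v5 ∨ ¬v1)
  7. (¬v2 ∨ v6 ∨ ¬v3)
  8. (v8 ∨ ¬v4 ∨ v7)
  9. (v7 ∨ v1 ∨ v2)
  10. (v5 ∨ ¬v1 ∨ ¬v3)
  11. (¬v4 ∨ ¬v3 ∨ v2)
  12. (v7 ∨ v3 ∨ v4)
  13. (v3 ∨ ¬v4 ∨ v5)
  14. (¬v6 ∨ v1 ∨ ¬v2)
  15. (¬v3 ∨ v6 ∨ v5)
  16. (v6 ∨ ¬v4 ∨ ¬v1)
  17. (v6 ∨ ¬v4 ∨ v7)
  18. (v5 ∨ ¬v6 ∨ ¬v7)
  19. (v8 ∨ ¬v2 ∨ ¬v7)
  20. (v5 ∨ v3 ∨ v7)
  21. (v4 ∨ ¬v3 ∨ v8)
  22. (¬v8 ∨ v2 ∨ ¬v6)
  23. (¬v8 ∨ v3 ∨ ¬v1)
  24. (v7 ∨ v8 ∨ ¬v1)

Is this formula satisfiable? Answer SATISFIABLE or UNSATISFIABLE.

SATISFIABLE

Set v1 = True and propagate.
Try v2 = False.
The remaining clauses are satisfied by v3 = False, v4 = False, v5 = True, v6 = False, v7 = True, v8 = False.
So v1=T, v2=F, v3=F, v4=F, v5=T, v6=F, v7=T, v8=F is a satisfying assignment.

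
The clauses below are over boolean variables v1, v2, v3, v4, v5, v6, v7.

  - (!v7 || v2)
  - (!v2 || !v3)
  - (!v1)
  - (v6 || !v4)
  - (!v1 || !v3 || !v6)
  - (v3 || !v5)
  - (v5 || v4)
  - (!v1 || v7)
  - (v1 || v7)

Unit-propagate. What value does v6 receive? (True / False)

True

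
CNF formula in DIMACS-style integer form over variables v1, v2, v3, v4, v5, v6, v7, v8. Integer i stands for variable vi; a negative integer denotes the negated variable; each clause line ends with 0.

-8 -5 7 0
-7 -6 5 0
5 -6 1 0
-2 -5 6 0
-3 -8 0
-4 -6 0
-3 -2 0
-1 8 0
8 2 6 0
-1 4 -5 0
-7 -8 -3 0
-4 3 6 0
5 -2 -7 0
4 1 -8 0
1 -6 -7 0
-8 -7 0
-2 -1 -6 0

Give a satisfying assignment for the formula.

v1 = False  v2 = False  v3 = False  v4 = False  v5 = True  v6 = True  v7 = False  v8 = False

Set v1 = False and propagate.
Set v2 = False and propagate.
Try v3 = False.
The remaining clauses are satisfied by v4 = False, v5 = True, v6 = True, v7 = False, v8 = False.
Every clause has at least one true literal under this assignment.
Check each clause:
  1. (~v5 | ~v8 | v7) — ~v8 is true.
  2. (~v6 | v5 | ~v7) — ~v7 is true.
  3. (v1 | v5 | ~v6) — v5 is true.
  4. (v6 | ~v5 | ~v2) — v6 is true.
  5. (~v3 | ~v8) — ~v8 is true.
  6. (~v6 | ~v4) — ~v4 is true.
  7. (~v2 | ~v3) — ~v3 is true.
  8. (v8 | ~v1) — ~v1 is true.
  9. (v6 | v8 | v2) — v6 is true.
  10. (v4 | ~v1 | ~v5) — ~v1 is true.
  11. (~v7 | ~v3 | ~v8) — ~v8 is true.
  12. (~v4 | v3 | v6) — ~v4 is true.
  13. (~v7 | v5 | ~v2) — ~v7 is true.
  14. (~v8 | v1 | v4) — ~v8 is true.
  15. (v1 | ~v7 | ~v6) — ~v7 is true.
  16. (~v7 | ~v8) — ~v8 is true.
  17. (~v6 | ~v2 | ~v1) — ~v2 is true.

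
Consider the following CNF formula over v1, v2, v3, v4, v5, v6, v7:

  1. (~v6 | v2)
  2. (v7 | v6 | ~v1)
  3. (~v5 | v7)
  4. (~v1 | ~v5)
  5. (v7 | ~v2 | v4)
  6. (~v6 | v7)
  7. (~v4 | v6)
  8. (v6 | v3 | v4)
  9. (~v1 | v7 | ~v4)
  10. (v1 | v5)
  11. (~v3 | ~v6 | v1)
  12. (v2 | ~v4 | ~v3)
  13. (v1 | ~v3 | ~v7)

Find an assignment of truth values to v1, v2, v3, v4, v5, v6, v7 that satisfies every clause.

v1=1, v2=1, v3=0, v4=1, v5=0, v6=1, v7=1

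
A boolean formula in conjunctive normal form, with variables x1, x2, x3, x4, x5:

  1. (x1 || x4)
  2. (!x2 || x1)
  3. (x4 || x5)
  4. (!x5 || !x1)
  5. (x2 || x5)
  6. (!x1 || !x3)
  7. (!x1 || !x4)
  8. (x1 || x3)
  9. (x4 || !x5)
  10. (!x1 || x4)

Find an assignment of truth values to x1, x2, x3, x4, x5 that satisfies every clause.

x1=0, x2=0, x3=1, x4=1, x5=1

Try x1 = False.
  then x4 is forced to True.
  then x2 is forced to False.
  then x5 is forced to True.
  then x3 is forced to True.
Every clause has at least one true literal under this assignment.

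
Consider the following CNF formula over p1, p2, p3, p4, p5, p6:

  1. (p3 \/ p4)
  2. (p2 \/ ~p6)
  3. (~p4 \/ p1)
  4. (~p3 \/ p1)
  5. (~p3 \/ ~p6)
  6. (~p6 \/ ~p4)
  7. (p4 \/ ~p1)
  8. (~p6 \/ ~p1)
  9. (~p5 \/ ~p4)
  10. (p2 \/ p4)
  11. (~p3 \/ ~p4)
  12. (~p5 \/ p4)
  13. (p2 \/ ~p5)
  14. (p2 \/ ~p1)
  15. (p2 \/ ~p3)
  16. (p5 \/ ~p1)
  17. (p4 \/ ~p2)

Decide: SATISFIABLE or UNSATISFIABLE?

UNSATISFIABLE

p4 = True:
  propagation gives p1=True, p6=False, p5=False; an empty clause results — contradiction.
p4 = False:
  propagation gives p3=True, p1=True; an empty clause results — contradiction.
Every branch closes, so no satisfying assignment exists.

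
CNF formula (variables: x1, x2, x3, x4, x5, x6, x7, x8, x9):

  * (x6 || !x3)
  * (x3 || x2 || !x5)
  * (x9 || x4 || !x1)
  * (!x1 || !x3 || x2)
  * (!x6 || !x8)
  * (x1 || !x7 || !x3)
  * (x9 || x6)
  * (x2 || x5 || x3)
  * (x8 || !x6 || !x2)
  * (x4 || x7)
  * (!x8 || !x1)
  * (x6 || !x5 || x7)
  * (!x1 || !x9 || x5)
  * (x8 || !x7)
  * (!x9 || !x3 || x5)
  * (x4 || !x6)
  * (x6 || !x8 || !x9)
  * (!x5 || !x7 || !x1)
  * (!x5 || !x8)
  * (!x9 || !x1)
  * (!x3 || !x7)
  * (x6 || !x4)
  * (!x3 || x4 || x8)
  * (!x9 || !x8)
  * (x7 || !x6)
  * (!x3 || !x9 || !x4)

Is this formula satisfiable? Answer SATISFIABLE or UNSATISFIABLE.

UNSATISFIABLE

x3 = True:
  propagation gives x6=True, x8=False, x2=False, x1=False; an empty clause results — contradiction.
x3 = False:
  x6 = True:
    propagation gives x8=False, x2=False, x5=False; an empty clause results — contradiction.
  x6 = False:
    propagation gives x9=True, x8=False, x7=False, x4=True; an empty clause results — contradiction.
Every branch closes, so no satisfying assignment exists.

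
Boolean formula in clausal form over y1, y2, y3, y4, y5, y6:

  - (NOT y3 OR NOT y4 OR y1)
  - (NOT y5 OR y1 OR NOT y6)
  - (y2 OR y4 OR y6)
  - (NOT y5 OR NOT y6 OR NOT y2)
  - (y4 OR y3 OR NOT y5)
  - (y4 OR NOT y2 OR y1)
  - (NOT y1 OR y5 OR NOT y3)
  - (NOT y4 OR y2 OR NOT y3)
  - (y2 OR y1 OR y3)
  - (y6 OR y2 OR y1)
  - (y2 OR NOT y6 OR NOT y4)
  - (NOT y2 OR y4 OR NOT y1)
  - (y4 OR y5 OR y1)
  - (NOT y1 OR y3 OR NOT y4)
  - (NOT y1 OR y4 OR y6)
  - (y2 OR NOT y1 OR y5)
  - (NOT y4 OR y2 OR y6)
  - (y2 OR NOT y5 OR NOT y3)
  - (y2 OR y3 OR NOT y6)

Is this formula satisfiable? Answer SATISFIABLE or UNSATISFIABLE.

SATISFIABLE

Branch on y1: take y1 = False.
Branch on y2: take y2 = True.
  then y4 is forced to True.
  then y3 is forced to False.
The remaining clauses are satisfied by y5 = True, y6 = False.
So y1=F, y2=T, y3=F, y4=T, y5=T, y6=F is a satisfying assignment.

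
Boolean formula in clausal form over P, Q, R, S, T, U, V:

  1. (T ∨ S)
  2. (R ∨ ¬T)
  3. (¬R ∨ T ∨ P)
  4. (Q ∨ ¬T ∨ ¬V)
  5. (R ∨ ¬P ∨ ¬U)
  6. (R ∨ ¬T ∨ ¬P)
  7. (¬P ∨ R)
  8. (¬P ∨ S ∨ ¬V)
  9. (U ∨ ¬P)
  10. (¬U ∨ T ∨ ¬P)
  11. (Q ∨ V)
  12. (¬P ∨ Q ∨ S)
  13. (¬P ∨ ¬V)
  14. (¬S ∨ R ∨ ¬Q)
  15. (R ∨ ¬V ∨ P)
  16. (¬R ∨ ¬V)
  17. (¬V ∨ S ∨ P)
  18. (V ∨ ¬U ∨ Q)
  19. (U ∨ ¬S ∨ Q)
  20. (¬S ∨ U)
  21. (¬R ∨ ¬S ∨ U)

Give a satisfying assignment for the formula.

Set P = False and propagate.
Try Q = True.
Set R = True and propagate.
  then T is forced to True.
  then V is forced to False.
For the remaining variables, S = False, U = False works.

P=False  Q=True  R=True  S=False  T=True  U=False  V=False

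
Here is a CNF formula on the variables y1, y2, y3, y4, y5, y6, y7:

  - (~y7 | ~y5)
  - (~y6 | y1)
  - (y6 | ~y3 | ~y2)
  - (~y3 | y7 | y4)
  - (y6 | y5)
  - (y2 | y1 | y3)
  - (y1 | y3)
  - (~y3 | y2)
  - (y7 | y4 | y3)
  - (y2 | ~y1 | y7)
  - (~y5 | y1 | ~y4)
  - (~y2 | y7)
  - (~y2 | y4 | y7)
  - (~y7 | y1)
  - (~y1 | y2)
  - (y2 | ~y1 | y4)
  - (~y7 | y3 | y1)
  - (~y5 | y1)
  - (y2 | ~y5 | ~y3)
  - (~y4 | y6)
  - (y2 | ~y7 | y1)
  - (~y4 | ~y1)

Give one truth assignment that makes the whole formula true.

y1=T  y2=T  y3=T  y4=F  y5=F  y6=T  y7=T

Try y1 = True.
  then y2 is forced to True.
  then y7 is forced to True.
  then y5 is forced to False.
  then y6 is forced to True.
  then y4 is forced to False.
y3 is now unconstrained; take y3 = True.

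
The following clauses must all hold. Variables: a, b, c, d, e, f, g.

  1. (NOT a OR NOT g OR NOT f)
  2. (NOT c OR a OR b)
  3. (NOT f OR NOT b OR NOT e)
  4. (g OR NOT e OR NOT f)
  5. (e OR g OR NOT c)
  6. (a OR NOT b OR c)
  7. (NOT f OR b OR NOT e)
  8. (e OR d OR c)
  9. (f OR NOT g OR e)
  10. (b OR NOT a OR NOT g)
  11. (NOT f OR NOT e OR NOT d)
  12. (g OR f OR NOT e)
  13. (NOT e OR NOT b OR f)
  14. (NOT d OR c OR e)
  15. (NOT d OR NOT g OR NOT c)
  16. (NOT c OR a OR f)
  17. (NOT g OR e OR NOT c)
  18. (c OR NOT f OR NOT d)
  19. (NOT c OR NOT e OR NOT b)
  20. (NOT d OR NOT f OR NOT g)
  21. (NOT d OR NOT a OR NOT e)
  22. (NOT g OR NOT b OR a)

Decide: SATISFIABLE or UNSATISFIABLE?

SATISFIABLE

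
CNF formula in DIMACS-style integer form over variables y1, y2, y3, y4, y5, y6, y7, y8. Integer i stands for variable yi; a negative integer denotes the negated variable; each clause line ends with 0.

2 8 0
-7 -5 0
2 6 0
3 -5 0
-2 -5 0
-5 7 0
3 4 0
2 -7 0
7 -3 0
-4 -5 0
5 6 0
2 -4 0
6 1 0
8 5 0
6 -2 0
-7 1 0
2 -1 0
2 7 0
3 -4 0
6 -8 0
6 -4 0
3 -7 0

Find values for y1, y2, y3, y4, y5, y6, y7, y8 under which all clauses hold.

y1=1, y2=1, y3=1, y4=1, y5=0, y6=1, y7=1, y8=1

Check each clause:
  1. (y2 | y8) — y8 is true.
  2. (~y5 | ~y7) — ~y5 is true.
  3. (y6 | y2) — y2 is true.
  4. (y3 | ~y5) — y3 is true.
  5. (~y5 | ~y2) — ~y5 is true.
  6. (y7 | ~y5) — ~y5 is true.
  7. (y3 | y4) — y3 is true.
  8. (~y7 | y2) — y2 is true.
  9. (y7 | ~y3) — y7 is true.
  10. (~y5 | ~y4) — ~y5 is true.
  11. (y5 | y6) — y6 is true.
  12. (y2 | ~y4) — y2 is true.
  13. (y6 | y1) — y1 is true.
  14. (y8 | y5) — y8 is true.
  15. (~y2 | y6) — y6 is true.
  16. (y1 | ~y7) — y1 is true.
  17. (~y1 | y2) — y2 is true.
  18. (y7 | y2) — y2 is true.
  19. (~y4 | y3) — y3 is true.
  20. (~y8 | y6) — y6 is true.
  21. (~y4 | y6) — y6 is true.
  22. (~y7 | y3) — y3 is true.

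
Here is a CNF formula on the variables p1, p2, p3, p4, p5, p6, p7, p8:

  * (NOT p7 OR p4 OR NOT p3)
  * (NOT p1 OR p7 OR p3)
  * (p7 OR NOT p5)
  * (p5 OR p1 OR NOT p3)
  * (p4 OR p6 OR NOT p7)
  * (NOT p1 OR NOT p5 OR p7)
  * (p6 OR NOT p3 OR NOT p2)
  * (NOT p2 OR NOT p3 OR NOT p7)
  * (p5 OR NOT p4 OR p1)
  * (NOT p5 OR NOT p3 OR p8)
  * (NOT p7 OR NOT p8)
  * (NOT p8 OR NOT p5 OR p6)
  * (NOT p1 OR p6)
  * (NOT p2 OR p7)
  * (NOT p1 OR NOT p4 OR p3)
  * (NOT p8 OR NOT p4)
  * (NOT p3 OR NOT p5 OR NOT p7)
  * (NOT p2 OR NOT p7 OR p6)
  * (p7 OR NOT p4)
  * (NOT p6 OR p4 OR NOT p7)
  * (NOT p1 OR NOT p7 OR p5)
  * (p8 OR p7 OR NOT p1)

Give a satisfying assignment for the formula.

p1 = F, p2 = F, p3 = F, p4 = F, p5 = F, p6 = T, p7 = F, p8 = T

Pure literal: p2 appears only negated; assign p2 = False.
Branch on p1: take p1 = False.
Branch on p3: take p3 = False.
The remaining clauses are satisfied by p4 = False, p5 = False, p6 = True, p7 = False, p8 = True.
Every clause has at least one true literal under this assignment.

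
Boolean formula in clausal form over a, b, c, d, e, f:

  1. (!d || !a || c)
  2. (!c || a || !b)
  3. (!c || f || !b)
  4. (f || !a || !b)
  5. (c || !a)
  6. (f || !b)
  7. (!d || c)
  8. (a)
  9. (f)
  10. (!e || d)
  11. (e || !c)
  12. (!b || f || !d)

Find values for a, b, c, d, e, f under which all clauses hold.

a=1  b=0  c=1  d=1  e=1  f=1

Check each clause:
  1. (c || !a || !d) — c is true.
  2. (!c || !b || a) — a is true.
  3. (!b || f || !c) — f is true.
  4. (!a || !b || f) — f is true.
  5. (!a || c) — c is true.
  6. (f || !b) — f is true.
  7. (!d || c) — c is true.
  8. (a) — a is true.
  9. (f) — f is true.
  10. (!e || d) — d is true.
  11. (!c || e) — e is true.
  12. (!d || !b || f) — f is true.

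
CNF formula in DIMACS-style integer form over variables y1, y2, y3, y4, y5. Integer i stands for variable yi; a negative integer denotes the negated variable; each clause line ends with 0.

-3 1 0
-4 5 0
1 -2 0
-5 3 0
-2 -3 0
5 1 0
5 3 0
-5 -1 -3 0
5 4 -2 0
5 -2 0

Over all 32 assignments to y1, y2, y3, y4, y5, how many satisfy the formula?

1

The models are:
  y1=1 y2=0 y3=1 y4=0 y5=0
Count: 1.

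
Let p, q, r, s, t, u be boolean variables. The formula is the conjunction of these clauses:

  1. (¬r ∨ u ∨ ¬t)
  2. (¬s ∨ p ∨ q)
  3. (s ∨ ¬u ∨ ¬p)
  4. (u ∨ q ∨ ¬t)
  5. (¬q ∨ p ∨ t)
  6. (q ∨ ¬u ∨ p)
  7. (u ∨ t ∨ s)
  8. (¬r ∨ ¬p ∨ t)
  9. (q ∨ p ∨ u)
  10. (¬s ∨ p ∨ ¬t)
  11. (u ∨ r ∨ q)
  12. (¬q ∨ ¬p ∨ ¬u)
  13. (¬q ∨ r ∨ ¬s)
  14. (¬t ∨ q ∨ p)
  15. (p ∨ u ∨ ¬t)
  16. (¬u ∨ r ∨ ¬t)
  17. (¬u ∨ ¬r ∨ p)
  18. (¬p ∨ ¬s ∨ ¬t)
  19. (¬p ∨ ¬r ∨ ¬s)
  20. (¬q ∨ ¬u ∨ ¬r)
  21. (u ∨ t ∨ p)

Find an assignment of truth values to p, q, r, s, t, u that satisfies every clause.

p=T, q=T, r=F, s=F, t=T, u=F

Check each clause:
  1. (¬r ∨ u ∨ ¬t) — ¬r is true.
  2. (¬s ∨ q ∨ p) — p is true.
  3. (s ∨ ¬p ∨ ¬u) — ¬u is true.
  4. (u ∨ ¬t ∨ q) — q is true.
  5. (t ∨ p ∨ ¬q) — p is true.
  6. (¬u ∨ q ∨ p) — p is true.
  7. (u ∨ s ∨ t) — t is true.
  8. (¬p ∨ ¬r ∨ t) — t is true.
  9. (u ∨ p ∨ q) — p is true.
  10. (¬t ∨ p ∨ ¬s) — p is true.
  11. (q ∨ u ∨ r) — q is true.
  12. (¬u ∨ ¬q ∨ ¬p) — ¬u is true.
  13. (¬s ∨ ¬q ∨ r) — ¬s is true.
  14. (¬t ∨ q ∨ p) — p is true.
  15. (p ∨ ¬t ∨ u) — p is true.
  16. (¬t ∨ r ∨ ¬u) — ¬u is true.
  17. (p ∨ ¬r ∨ ¬u) — p is true.
  18. (¬p ∨ ¬s ∨ ¬t) — ¬s is true.
  19. (¬r ∨ ¬s ∨ ¬p) — ¬s is true.
  20. (¬q ∨ ¬r ∨ ¬u) — ¬u is true.
  21. (u ∨ p ∨ t) — p is true.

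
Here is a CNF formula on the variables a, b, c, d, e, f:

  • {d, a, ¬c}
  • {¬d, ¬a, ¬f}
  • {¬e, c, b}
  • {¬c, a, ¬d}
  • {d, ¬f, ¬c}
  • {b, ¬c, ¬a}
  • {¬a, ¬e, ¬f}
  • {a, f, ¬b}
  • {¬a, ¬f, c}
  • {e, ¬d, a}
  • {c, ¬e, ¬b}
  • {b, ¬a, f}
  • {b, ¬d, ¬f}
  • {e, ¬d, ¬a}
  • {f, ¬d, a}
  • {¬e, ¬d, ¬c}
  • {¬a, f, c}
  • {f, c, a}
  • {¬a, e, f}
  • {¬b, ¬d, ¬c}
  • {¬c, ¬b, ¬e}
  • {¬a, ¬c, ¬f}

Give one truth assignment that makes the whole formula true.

a=0  b=1  c=0  d=0  e=0  f=1

Try a = False.
For the remaining variables, b = True, c = False, d = False, e = False, f = True works.
Every clause has at least one true literal under this assignment.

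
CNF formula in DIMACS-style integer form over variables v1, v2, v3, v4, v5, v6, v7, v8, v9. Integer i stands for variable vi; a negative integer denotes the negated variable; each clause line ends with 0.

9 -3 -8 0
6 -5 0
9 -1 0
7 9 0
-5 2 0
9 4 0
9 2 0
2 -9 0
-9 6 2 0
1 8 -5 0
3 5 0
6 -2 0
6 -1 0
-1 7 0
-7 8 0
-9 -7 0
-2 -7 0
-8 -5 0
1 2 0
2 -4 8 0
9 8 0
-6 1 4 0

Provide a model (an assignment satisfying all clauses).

v1=False, v2=True, v3=True, v4=True, v5=False, v6=True, v7=False, v8=False, v9=True

Check each clause:
  1. {¬v8, ¬v3, v9} — ¬v8 is true.
  2. {¬v5, v6} — ¬v5 is true.
  3. {¬v1, v9} — v9 is true.
  4. {v9, v7} — v9 is true.
  5. {v2, ¬v5} — v2 is true.
  6. {v9, v4} — v9 is true.
  7. {v2, v9} — v9 is true.
  8. {¬v9, v2} — v2 is true.
  9. {v6, v2, ¬v9} — v2 is true.
  10. {v8, v1, ¬v5} — ¬v5 is true.
  11. {v5, v3} — v3 is true.
  12. {v6, ¬v2} — v6 is true.
  13. {¬v1, v6} — ¬v1 is true.
  14. {¬v1, v7} — ¬v1 is true.
  15. {¬v7, v8} — ¬v7 is true.
  16. {¬v7, ¬v9} — ¬v7 is true.
  17. {¬v7, ¬v2} — ¬v7 is true.
  18. {¬v8, ¬v5} — ¬v8 is true.
  19. {v1, v2} — v2 is true.
  20. {v8, ¬v4, v2} — v2 is true.
  21. {v9, v8} — v9 is true.
  22. {¬v6, v4, v1} — v4 is true.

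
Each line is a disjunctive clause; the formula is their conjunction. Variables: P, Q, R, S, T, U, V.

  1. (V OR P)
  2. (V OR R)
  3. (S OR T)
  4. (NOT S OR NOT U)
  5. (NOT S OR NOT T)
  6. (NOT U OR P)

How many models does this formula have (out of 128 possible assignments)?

26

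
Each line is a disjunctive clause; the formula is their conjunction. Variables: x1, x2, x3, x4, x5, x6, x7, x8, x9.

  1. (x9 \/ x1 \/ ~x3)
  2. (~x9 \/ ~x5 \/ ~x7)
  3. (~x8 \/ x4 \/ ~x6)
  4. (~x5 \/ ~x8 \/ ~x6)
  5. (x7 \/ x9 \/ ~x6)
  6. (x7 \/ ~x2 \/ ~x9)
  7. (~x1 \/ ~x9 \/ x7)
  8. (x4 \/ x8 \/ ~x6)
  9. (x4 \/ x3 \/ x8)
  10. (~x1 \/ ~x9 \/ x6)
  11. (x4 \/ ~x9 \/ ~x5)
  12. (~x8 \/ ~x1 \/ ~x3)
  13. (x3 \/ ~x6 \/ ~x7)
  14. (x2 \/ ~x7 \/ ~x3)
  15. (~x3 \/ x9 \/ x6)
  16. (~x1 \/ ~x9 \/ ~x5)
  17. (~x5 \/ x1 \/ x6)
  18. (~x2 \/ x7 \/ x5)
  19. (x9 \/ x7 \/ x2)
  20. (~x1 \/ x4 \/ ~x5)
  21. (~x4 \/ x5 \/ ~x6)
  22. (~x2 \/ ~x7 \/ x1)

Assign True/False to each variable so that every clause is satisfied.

x1=True  x2=False  x3=False  x4=False  x5=False  x6=False  x7=True  x8=True  x9=False

Check each clause:
  1. (x9 \/ ~x3 \/ x1) — ~x3 is true.
  2. (~x9 \/ ~x5 \/ ~x7) — ~x5 is true.
  3. (x4 \/ ~x8 \/ ~x6) — ~x6 is true.
  4. (~x8 \/ ~x6 \/ ~x5) — ~x6 is true.
  5. (~x6 \/ x7 \/ x9) — ~x6 is true.
  6. (~x2 \/ ~x9 \/ x7) — ~x9 is true.
  7. (~x9 \/ x7 \/ ~x1) — ~x9 is true.
  8. (x8 \/ ~x6 \/ x4) — x8 is true.
  9. (x4 \/ x3 \/ x8) — x8 is true.
  10. (~x1 \/ x6 \/ ~x9) — ~x9 is true.
  11. (~x5 \/ ~x9 \/ x4) — ~x5 is true.
  12. (~x3 \/ ~x8 \/ ~x1) — ~x3 is true.
  13. (~x6 \/ x3 \/ ~x7) — ~x6 is true.
  14. (x2 \/ ~x3 \/ ~x7) — ~x3 is true.
  15. (x9 \/ x6 \/ ~x3) — ~x3 is true.
  16. (~x5 \/ ~x1 \/ ~x9) — ~x5 is true.
  17. (x6 \/ x1 \/ ~x5) — x1 is true.
  18. (~x2 \/ x5 \/ x7) — ~x2 is true.
  19. (x2 \/ x7 \/ x9) — x7 is true.
  20. (~x1 \/ x4 \/ ~x5) — ~x5 is true.
  21. (~x4 \/ x5 \/ ~x6) — ~x6 is true.
  22. (~x7 \/ ~x2 \/ x1) — ~x2 is true.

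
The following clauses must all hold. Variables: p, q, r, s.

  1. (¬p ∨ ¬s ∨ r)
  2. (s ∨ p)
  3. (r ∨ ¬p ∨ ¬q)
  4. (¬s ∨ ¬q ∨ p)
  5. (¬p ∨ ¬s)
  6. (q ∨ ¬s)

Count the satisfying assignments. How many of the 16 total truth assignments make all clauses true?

Satisfying assignments:
  p=1 q=0 r=0 s=0
  p=1 q=0 r=1 s=0
  p=1 q=1 r=1 s=0
Count: 3.

3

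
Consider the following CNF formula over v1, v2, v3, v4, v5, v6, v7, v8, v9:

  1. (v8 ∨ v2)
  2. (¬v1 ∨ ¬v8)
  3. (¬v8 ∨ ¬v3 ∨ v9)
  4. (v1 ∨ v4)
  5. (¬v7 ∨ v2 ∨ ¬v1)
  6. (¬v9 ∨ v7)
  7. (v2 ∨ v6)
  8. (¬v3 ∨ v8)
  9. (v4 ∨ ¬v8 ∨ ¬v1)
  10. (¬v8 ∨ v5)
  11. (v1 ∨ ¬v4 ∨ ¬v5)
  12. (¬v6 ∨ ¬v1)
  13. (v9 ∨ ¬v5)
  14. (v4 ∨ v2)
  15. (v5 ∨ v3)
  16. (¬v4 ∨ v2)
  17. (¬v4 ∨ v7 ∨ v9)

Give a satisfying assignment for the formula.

v2 occurs only positively in the remaining clauses — set v2 = True.
Branch on v1: take v1 = True.
  then v8 is forced to False.
  then v3 is forced to False.
  then v6 is forced to False.
  then v5 is forced to True.
  then v9 is forced to True.
  then v7 is forced to True.
v4 is now unconstrained; take v4 = True.
Check each clause:
  1. (v8 ∨ v2) — v2 is true.
  2. (¬v1 ∨ ¬v8) — ¬v8 is true.
  3. (¬v8 ∨ v9 ∨ ¬v3) — ¬v8 is true.
  4. (v1 ∨ v4) — v1 is true.
  5. (¬v7 ∨ ¬v1 ∨ v2) — v2 is true.
  6. (v7 ∨ ¬v9) — v7 is true.
  7. (v2 ∨ v6) — v2 is true.
  8. (¬v3 ∨ v8) — ¬v3 is true.
  9. (v4 ∨ ¬v1 ∨ ¬v8) — ¬v8 is true.
  10. (¬v8 ∨ v5) — ¬v8 is true.
  11. (v1 ∨ ¬v5 ∨ ¬v4) — v1 is true.
  12. (¬v6 ∨ ¬v1) — ¬v6 is true.
  13. (¬v5 ∨ v9) — v9 is true.
  14. (v4 ∨ v2) — v2 is true.
  15. (v3 ∨ v5) — v5 is true.
  16. (v2 ∨ ¬v4) — v2 is true.
  17. (v7 ∨ v9 ∨ ¬v4) — v9 is true.

v1 = True, v2 = True, v3 = False, v4 = True, v5 = True, v6 = False, v7 = True, v8 = False, v9 = True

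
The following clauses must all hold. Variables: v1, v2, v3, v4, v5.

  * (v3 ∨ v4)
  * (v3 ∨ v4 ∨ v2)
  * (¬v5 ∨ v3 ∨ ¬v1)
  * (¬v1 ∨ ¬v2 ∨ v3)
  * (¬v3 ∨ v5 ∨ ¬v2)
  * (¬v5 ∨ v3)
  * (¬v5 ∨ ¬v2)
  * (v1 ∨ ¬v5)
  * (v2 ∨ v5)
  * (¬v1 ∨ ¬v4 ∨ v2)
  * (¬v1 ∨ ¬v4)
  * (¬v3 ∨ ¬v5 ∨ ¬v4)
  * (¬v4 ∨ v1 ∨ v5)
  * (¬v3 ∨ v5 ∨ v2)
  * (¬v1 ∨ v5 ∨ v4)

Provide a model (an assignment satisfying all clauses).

Set v1 = True and propagate.
  then v4 is forced to False.
  then v3 is forced to True.
  then v5 is forced to True.
  then v2 is forced to False.
Every clause has at least one true literal under this assignment.

v1=T, v2=F, v3=T, v4=F, v5=T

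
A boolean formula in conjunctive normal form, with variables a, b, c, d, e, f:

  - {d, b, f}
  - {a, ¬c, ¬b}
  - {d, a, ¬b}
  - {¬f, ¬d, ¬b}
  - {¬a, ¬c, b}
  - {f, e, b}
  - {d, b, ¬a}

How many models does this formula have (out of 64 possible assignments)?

27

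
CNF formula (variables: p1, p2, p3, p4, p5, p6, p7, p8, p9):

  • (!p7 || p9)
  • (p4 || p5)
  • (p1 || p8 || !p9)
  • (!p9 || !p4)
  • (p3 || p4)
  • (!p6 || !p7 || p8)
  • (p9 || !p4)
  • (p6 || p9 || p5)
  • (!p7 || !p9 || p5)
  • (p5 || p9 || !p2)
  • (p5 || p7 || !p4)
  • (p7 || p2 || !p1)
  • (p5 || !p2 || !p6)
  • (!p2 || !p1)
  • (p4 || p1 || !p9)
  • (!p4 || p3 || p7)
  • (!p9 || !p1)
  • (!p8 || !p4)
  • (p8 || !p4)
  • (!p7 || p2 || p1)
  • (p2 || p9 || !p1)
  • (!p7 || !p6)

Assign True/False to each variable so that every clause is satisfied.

p3 occurs only positively in the remaining clauses — set p3 = True.
Pure literal: p5 appears only positively; assign p5 = True.
Try p1 = False.
Try p2 = True.
Set p4 = False and propagate.
  then p9 is forced to False.
  then p7 is forced to False.
p6, p8 are now unconstrained; take p6 = True, p8 = False.
Every clause has at least one true literal under this assignment.

p1=F, p2=T, p3=T, p4=F, p5=T, p6=T, p7=F, p8=F, p9=F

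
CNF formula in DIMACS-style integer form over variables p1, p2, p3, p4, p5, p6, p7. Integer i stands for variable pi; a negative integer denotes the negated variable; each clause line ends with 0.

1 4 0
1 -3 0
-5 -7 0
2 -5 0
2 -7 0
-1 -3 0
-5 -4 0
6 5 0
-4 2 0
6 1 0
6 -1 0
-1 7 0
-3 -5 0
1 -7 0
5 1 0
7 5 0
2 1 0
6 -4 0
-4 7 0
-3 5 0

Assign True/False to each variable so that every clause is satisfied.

p1=1, p2=1, p3=0, p4=1, p5=0, p6=1, p7=1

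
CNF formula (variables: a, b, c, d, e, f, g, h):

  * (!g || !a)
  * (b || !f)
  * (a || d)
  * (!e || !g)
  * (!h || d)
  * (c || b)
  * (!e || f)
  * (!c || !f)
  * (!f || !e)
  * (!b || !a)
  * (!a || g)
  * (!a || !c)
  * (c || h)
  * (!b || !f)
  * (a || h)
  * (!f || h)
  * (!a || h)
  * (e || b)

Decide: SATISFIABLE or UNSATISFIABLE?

d occurs only positively in the remaining clauses — set d = True.
Try a = False.
  then h is forced to True.
Branch on b: take b = True.
  then f is forced to False.
  then e is forced to False.
c, g are now unconstrained; take c = True, g = True.
So a=False, b=True, c=True, d=True, e=False, f=False, g=True, h=True is a satisfying assignment.

SATISFIABLE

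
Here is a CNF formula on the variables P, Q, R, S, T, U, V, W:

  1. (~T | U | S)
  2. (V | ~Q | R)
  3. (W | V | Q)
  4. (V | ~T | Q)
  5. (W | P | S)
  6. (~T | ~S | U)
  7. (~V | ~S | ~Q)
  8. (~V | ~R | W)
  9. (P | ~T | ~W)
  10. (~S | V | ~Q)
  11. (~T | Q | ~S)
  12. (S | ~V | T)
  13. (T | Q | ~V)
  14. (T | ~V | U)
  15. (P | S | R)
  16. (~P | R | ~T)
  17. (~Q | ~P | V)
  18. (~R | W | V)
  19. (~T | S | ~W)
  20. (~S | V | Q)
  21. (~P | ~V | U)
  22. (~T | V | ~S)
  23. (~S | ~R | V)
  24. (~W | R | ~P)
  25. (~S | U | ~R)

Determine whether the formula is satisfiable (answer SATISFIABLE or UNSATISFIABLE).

Try P = False.
Branch on Q: take Q = False.
Try R = True.
The remaining clauses are satisfied by S = False, T = False, U = False, V = False, W = True.
So P = F, Q = F, R = T, S = F, T = F, U = F, V = F, W = T is a satisfying assignment.

SATISFIABLE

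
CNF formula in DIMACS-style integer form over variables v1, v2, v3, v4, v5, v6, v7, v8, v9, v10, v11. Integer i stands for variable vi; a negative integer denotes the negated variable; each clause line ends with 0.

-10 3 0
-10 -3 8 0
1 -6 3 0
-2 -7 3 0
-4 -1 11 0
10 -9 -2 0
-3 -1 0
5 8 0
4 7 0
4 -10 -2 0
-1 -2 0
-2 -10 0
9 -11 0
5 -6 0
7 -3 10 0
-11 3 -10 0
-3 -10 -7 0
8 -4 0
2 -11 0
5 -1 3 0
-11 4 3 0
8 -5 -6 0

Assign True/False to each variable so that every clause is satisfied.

v1 = 0, v2 = 0, v3 = 0, v4 = 1, v5 = 1, v6 = 0, v7 = 0, v8 = 1, v9 = 0, v10 = 0, v11 = 0

v6 occurs only negated in the remaining clauses — set v6 = False.
v8 occurs only positively in the remaining clauses — set v8 = True.
Set v1 = False and propagate.
Try v2 = False.
  then v11 is forced to False.
The remaining clauses are satisfied by v3 = False, v4 = True, v5 = True, v7 = False, v9 = False, v10 = False.
Check each clause:
  1. (NOT v10 OR v3) — NOT v10 is true.
  2. (NOT v3 OR v8 OR NOT v10) — v8 is true.
  3. (v1 OR v3 OR NOT v6) — NOT v6 is true.
  4. (v3 OR NOT v7 OR NOT v2) — NOT v7 is true.
  5. (NOT v4 OR NOT v1 OR v11) — NOT v1 is true.
  6. (NOT v2 OR v10 OR NOT v9) — NOT v2 is true.
  7. (NOT v1 OR NOT v3) — NOT v3 is true.
  8. (v8 OR v5) — v8 is true.
  9. (v4 OR v7) — v4 is true.
  10. (NOT v2 OR v4 OR NOT v10) — v4 is true.
  11. (NOT v2 OR NOT v1) — NOT v2 is true.
  12. (NOT v2 OR NOT v10) — NOT v10 is true.
  13. (NOT v11 OR v9) — NOT v11 is true.
  14. (NOT v6 OR v5) — NOT v6 is true.
  15. (v7 OR v10 OR NOT v3) — NOT v3 is true.
  16. (NOT v11 OR NOT v10 OR v3) — NOT v11 is true.
  17. (NOT v3 OR NOT v10 OR NOT v7) — NOT v7 is true.
  18. (v8 OR NOT v4) — v8 is true.
  19. (v2 OR NOT v11) — NOT v11 is true.
  20. (NOT v1 OR v5 OR v3) — v5 is true.
  21. (v4 OR v3 OR NOT v11) — v4 is true.
  22. (NOT v5 OR NOT v6 OR v8) — v8 is true.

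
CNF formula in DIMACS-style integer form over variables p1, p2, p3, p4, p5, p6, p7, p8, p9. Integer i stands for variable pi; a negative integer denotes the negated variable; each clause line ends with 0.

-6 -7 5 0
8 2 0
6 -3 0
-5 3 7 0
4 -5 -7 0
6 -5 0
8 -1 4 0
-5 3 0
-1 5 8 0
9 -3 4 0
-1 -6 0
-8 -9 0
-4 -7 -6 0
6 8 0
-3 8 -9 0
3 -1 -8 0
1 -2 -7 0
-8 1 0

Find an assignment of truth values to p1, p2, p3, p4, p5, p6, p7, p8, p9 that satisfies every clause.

Branch on p1: take p1 = False.
  then p8 is forced to False.
  then p2 is forced to True.
  then p6 is forced to True.
  then p7 is forced to False.
Branch on p3: take p3 = True.
  then p9 is forced to False.
  then p4 is forced to True.
p5 is now unconstrained; take p5 = True.

p1=False, p2=True, p3=True, p4=True, p5=True, p6=True, p7=False, p8=False, p9=False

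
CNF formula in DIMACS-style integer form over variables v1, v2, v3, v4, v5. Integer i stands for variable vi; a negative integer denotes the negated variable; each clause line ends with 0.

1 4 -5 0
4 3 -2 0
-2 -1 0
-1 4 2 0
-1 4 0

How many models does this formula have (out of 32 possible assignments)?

Case analysis on v1 and v4:
  v1=T, v4=T: remaining (v2,v3,v5) ∈ {(F,F,F); (F,F,T); (F,T,F); (F,T,T)} — 4.
  v1=T, v4=F: a clause becomes empty — 0.
  v1=F, v4=T: v2, v3, v5 free → 2^3 = 8.
  v1=F, v4=F: remaining (v2,v3,v5) ∈ {(F,F,F); (F,T,F); (T,T,F)} — 3.
Total: 4 + 0 + 8 + 3 = 15.

15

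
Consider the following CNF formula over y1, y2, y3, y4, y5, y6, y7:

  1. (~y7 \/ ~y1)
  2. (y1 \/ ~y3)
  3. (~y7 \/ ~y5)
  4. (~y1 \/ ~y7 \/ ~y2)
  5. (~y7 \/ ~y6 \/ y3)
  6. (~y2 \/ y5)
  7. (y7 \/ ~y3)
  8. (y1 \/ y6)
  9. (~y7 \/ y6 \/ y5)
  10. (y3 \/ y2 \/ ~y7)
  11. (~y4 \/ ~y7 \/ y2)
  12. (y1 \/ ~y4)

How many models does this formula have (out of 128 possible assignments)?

15

Split on y7, then y1.
  y7=T, y1=T: a clause becomes empty — 0.
  y7=T, y1=F: a clause becomes empty — 0.
  y7=F, y1=T: y4, y6 free; 3 ways for (y2,y3,y5) × 2^2 = 12.
  y7=F, y1=F: remaining (y2,y3,y4,y5,y6) ∈ {(F,F,F,F,T); (F,F,F,T,T); (T,F,F,T,T)} — 3.
Total: 0 + 0 + 12 + 3 = 15.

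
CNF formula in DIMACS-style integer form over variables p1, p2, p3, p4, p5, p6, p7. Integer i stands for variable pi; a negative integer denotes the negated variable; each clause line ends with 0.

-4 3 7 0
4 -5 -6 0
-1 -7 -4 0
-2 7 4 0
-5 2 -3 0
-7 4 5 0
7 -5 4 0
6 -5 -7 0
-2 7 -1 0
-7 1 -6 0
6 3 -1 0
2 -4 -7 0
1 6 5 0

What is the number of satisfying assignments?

11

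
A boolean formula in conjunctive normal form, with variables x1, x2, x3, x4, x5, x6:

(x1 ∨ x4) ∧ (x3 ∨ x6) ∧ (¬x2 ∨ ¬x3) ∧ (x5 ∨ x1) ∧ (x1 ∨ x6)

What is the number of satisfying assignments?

19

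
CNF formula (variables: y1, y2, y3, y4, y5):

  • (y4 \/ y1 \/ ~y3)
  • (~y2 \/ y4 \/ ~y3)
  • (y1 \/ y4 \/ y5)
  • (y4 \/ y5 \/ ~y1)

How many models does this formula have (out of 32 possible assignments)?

21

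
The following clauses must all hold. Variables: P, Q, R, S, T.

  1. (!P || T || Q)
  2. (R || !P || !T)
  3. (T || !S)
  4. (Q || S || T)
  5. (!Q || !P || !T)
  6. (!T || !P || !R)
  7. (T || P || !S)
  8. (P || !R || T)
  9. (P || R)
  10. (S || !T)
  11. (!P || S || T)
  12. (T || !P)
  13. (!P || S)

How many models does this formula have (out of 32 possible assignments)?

Satisfying assignments:
  P=0 Q=0 R=1 S=1 T=1
  P=0 Q=1 R=1 S=1 T=1
That's 2 in total.

2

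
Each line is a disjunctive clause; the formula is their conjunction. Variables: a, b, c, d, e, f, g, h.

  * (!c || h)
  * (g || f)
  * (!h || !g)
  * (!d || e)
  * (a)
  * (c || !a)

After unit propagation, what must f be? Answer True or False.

(a) stands alone — a = True.
In (!a || c), !a is now false; c must hold, so c = True.
In (!c || h), !c is now false; h must hold, so h = True.
(!h || !g): since h = True, the clause reduces to (!g). g = False.
(g || f): since g = False, the clause reduces to (f). f = True.

True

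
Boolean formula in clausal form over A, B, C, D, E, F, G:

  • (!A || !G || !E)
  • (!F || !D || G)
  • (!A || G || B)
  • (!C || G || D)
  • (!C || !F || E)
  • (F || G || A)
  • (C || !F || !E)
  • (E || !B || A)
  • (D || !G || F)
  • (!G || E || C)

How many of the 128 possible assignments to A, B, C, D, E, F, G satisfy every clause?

Case analysis on G and E:
  G=1, E=1: B free; 4 ways for (A,C,D,F) × 2^1 = 8.
  G=1, E=0: remaining (A,B,C,D,F) ∈ {(0,0,1,1,0); (1,0,1,1,0); (1,1,1,1,0)} — 3.
  G=0, E=1: remaining (A,B,C,D,F) ∈ {(1,1,0,0,0); (1,1,0,1,0); (1,1,1,1,0)} — 3.
  G=0, E=0: 5 of the 32 assignments to (A,B,C,D,F) work.
Total: 8 + 3 + 3 + 5 = 19.

19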